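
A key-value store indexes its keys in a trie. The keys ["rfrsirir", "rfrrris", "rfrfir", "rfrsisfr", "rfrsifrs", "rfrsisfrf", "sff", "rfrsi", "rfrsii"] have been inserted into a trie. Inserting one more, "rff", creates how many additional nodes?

Walking "rff" from the root, the first 2 characters ("rf") follow existing edges; "f" is the first miss.
Each of the 1 remaining characters creates one node.

1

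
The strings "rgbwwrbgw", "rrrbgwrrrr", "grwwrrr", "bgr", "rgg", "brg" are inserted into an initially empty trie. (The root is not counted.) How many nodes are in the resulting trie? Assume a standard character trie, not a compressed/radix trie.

Trace insertions, counting only characters that open a new branch:
  "rgbwwrbgw" → 9 new (r, g, b, w, w, r, b, g, w)
  "rrrbgwrrrr" → prefix "r" already present; 9 new (r, r, b, g, w, r, r, r, r)
  "grwwrrr" → 7 new (g, r, w, w, r, r, r)
  "bgr" → 3 new (b, g, r)
  "rgg" → prefix "rg" already present; 1 new (g)
  "brg" → prefix "b" already present; 2 new (r, g)
Total nodes = 9 + 9 + 7 + 3 + 1 + 2 = 31

31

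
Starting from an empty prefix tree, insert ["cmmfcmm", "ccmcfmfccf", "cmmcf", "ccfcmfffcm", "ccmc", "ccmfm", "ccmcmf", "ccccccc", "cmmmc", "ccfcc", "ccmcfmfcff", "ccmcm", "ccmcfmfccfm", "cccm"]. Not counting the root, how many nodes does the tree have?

Insert word by word; a character creates a node only if that edge doesn't already exist:
  "cmmfcmm" → 7 new (c, m, m, f, c, m, m)
  "ccmcfmfccf" → prefix "c" already present; 9 new (c, m, c, f, m, f, c, c, f)
  "cmmcf" → prefix "cmm" already present; 2 new (c, f)
  "ccfcmfffcm" → prefix "cc" already present; 8 new (f, c, m, f, f, f, c, m)
  "ccmc" → prefix "ccmc" already present; 0 new (none)
  "ccmfm" → prefix "ccm" already present; 2 new (f, m)
  "ccmcmf" → prefix "ccmc" already present; 2 new (m, f)
  "ccccccc" → prefix "cc" already present; 5 new (c, c, c, c, c)
  "cmmmc" → prefix "cmm" already present; 2 new (m, c)
  "ccfcc" → prefix "ccfc" already present; 1 new (c)
  "ccmcfmfcff" → prefix "ccmcfmfc" already present; 2 new (f, f)
  "ccmcm" → prefix "ccmcm" already present; 0 new (none)
  "ccmcfmfccfm" → prefix "ccmcfmfccf" already present; 1 new (m)
  "cccm" → prefix "ccc" already present; 1 new (m)
Total nodes = 7 + 9 + 2 + 8 + 0 + 2 + 2 + 5 + 2 + 1 + 2 + 0 + 1 + 1 = 42

42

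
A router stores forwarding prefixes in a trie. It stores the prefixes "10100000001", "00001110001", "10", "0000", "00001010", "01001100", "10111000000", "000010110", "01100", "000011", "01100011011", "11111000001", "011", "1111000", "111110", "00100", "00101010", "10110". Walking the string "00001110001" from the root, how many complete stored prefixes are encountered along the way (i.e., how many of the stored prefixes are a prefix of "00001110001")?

Traverse "00001110001" character by character; count nodes along the way that are marked as word ends.
Prefixes of the query that are stored words: "0000", "000011", "00001110001"
Count: 3

3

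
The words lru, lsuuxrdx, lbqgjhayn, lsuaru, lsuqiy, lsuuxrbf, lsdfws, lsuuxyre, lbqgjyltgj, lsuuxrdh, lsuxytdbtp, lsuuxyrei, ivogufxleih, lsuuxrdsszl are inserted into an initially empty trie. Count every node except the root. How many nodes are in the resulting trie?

62

For each word, the new-node count is its length minus the longest prefix already in the trie:
  "lru" → 3 new (l, r, u)
  "lsuuxrdx" → prefix "l" already present; 7 new (s, u, u, x, r, d, x)
  "lbqgjhayn" → prefix "l" already present; 8 new (b, q, g, j, h, a, y, n)
  "lsuaru" → prefix "lsu" already present; 3 new (a, r, u)
  "lsuqiy" → prefix "lsu" already present; 3 new (q, i, y)
  "lsuuxrbf" → prefix "lsuuxr" already present; 2 new (b, f)
  "lsdfws" → prefix "ls" already present; 4 new (d, f, w, s)
  "lsuuxyre" → prefix "lsuux" already present; 3 new (y, r, e)
  "lbqgjyltgj" → prefix "lbqgj" already present; 5 new (y, l, t, g, j)
  "lsuuxrdh" → prefix "lsuuxrd" already present; 1 new (h)
  "lsuxytdbtp" → prefix "lsu" already present; 7 new (x, y, t, d, b, t, p)
  "lsuuxyrei" → prefix "lsuuxyre" already present; 1 new (i)
  "ivogufxleih" → 11 new (i, v, o, g, u, f, x, l, e, i, h)
  "lsuuxrdsszl" → prefix "lsuuxrd" already present; 4 new (s, s, z, l)
Total nodes = 3 + 7 + 8 + 3 + 3 + 2 + 4 + 3 + 5 + 1 + 7 + 1 + 11 + 4 = 62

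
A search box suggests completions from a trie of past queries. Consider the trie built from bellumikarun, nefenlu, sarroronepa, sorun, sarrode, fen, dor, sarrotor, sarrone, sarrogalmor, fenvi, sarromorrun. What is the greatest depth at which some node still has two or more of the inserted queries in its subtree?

Look for the deepest trie node that still has at least two words in its subtree.
"sarrode" and "sarrogalmor" agree on "sarro" (5 characters) before diverging; nothing deeper is shared.
Longest shared-prefix length: 5

5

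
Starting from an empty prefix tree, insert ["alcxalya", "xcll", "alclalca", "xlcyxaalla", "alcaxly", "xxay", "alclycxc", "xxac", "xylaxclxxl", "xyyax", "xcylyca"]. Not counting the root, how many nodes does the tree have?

55

Trace insertions, counting only characters that open a new branch:
  "alcxalya" → 8 new (a, l, c, x, a, l, y, a)
  "xcll" → 4 new (x, c, l, l)
  "alclalca" → prefix "alc" already present; 5 new (l, a, l, c, a)
  "xlcyxaalla" → prefix "x" already present; 9 new (l, c, y, x, a, a, l, l, a)
  "alcaxly" → prefix "alc" already present; 4 new (a, x, l, y)
  "xxay" → prefix "x" already present; 3 new (x, a, y)
  "alclycxc" → prefix "alcl" already present; 4 new (y, c, x, c)
  "xxac" → prefix "xxa" already present; 1 new (c)
  "xylaxclxxl" → prefix "x" already present; 9 new (y, l, a, x, c, l, x, x, l)
  "xyyax" → prefix "xy" already present; 3 new (y, a, x)
  "xcylyca" → prefix "xc" already present; 5 new (y, l, y, c, a)
Total nodes = 8 + 4 + 5 + 9 + 4 + 3 + 4 + 1 + 9 + 3 + 5 = 55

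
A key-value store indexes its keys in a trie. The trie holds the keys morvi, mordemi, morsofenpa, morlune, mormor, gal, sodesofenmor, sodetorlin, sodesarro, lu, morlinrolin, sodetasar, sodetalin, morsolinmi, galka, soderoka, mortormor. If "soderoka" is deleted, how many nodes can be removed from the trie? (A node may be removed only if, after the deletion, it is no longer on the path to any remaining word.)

4

A node on "soderoka"'s path can go only if nothing else ends at it or branches off below it.
The suffix "roka" (4 nodes) is used only by "soderoka"; the node for "sode" still has the child "s", so pruning stops there.
Nodes removed: 4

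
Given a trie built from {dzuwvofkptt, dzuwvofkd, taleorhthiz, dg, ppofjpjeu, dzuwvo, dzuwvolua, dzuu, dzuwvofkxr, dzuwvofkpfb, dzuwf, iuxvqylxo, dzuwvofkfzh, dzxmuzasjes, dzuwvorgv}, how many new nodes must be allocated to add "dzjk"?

"dz" is already a path in the trie; the remaining "jk" must be added.
New nodes needed: |"dzjk"| − 2 = 4 − 2 = 2.

2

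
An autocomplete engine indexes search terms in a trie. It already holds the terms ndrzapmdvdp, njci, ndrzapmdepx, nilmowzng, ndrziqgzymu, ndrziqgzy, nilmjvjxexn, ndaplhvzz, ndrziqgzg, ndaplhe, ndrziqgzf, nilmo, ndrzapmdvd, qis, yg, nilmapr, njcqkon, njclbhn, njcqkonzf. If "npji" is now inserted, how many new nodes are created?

Walking "npji" from the root, the first 1 characters ("n") follow existing edges; "p" is the first miss.
New nodes needed: |"npji"| − 1 = 4 − 1 = 3.

3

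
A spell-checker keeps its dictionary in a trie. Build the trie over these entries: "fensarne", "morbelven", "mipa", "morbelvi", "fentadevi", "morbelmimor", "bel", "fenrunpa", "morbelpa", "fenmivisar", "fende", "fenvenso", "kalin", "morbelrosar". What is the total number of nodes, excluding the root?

66

For each word, the new-node count is its length minus the longest prefix already in the trie:
  "fensarne" → 8 new (f, e, n, s, a, r, n, e)
  "morbelven" → 9 new (m, o, r, b, e, l, v, e, n)
  "mipa" → prefix "m" already present; 3 new (i, p, a)
  "morbelvi" → prefix "morbelv" already present; 1 new (i)
  "fentadevi" → prefix "fen" already present; 6 new (t, a, d, e, v, i)
  "morbelmimor" → prefix "morbel" already present; 5 new (m, i, m, o, r)
  "bel" → 3 new (b, e, l)
  "fenrunpa" → prefix "fen" already present; 5 new (r, u, n, p, a)
  "morbelpa" → prefix "morbel" already present; 2 new (p, a)
  "fenmivisar" → prefix "fen" already present; 7 new (m, i, v, i, s, a, r)
  "fende" → prefix "fen" already present; 2 new (d, e)
  "fenvenso" → prefix "fen" already present; 5 new (v, e, n, s, o)
  "kalin" → 5 new (k, a, l, i, n)
  "morbelrosar" → prefix "morbel" already present; 5 new (r, o, s, a, r)
Total nodes = 8 + 9 + 3 + 1 + 6 + 5 + 3 + 5 + 2 + 7 + 2 + 5 + 5 + 5 = 66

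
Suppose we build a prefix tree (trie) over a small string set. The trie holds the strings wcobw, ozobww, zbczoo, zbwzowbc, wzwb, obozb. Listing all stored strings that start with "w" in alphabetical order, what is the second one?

Filter for "w…" and sort: "wcobw", "wzwb"
Position 2: wzwb

wzwb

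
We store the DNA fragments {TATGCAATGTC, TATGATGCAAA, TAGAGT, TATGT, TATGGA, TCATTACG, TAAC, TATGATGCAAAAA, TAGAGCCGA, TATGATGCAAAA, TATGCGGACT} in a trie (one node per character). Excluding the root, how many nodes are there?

45

Count nodes per top-level branch (shared prefixes stored once):
  'T'-branch (TAAC, TAGAGCCGA, TAGAGT, TATGATGCAAA, TATGATGCAAAA, TATGATGCAAAAA, TATGCAATGTC, TATGCGGACT, TATGGA, TATGT, TCATTACG): 45 nodes
Sum: 45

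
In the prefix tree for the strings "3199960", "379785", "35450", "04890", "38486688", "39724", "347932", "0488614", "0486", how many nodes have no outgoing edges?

9

Leaves are exactly the stored words that no other stored word extends.
Those words: "0486", "0488614", "04890", "3199960", "347932", "35450", "379785", "38486688", "39724"
Leaf count: 9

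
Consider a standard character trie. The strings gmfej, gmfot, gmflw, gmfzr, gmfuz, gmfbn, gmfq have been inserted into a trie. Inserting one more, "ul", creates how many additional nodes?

"ul" shares no prefix with any stored word, so all 2 characters open new nodes.
2 − 0 = 2 new nodes.

2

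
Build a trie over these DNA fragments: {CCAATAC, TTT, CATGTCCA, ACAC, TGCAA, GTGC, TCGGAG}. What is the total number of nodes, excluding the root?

34

Trie structure (* marks end of a word):
(root)
├─ A
│  └─ C
│     └─ A
│        └─ C *
├─ C
│  ├─ A
│  │  └─ T
│  │     └─ G
│  │        └─ T
│  │           └─ C
│  │              └─ C
│  │                 └─ A *
│  └─ C
│     └─ A
│        └─ A
│           └─ T
│              └─ A
│                 └─ C *
├─ G
│  └─ T
│     └─ G
│        └─ C *
└─ T
   ├─ C
   │  └─ G
   │     └─ G
   │        └─ A
   │           └─ G *
   ├─ G
   │  └─ C
   │     └─ A
   │        └─ A *
   └─ T
      └─ T *
Counting every labelled node above: 34.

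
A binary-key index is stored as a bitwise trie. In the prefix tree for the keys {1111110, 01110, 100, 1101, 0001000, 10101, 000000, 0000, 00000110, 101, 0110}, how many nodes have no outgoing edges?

9

A leaf is a node with no children — equivalently, the end of a word that is not a proper prefix of any other stored word.
Those words: "000000", "00000110", "0001000", "0110", "01110", "100", "10101", "1101", "1111110"
Leaf count: 9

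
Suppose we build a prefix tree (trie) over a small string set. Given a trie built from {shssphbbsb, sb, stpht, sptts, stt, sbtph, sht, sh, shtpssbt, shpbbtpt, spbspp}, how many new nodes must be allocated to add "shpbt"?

1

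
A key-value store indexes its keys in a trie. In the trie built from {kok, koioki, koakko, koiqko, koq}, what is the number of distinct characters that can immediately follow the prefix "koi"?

2

Walk "koi" from the root, arriving at one node.
Characters that immediately follow "koi" among the stored strings: {o, q}.
That node has 2 child edges.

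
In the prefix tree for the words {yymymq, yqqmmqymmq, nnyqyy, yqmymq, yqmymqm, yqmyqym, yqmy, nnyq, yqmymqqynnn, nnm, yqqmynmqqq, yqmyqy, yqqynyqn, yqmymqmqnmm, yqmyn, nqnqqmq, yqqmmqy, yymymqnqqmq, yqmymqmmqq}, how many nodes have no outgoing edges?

Leaves are exactly the stored words that no other stored word extends.
Those words: "nnm", "nnyqyy", "nqnqqmq", "yqmymqmmqq", "yqmymqmqnmm", "yqmymqqynnn", "yqmyn", "yqmyqym", "yqqmmqymmq", "yqqmynmqqq", "yqqynyqn", "yymymqnqqmq"
Leaf count: 12

12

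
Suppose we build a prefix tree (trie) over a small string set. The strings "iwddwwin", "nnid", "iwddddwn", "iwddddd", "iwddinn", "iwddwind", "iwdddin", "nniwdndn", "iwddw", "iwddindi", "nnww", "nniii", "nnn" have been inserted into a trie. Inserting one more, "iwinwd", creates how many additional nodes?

Walking "iwinwd" from the root, the first 2 characters ("iw") follow existing edges; "i" is the first miss.
So 6 − 2 = 4 new nodes.

4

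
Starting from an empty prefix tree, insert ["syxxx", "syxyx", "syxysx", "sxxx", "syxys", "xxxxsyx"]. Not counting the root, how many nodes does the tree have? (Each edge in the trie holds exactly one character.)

Trace insertions, counting only characters that open a new branch:
  "syxxx" → 5 new (s, y, x, x, x)
  "syxyx" → prefix "syx" already present; 2 new (y, x)
  "syxysx" → prefix "syxy" already present; 2 new (s, x)
  "sxxx" → prefix "s" already present; 3 new (x, x, x)
  "syxys" → prefix "syxys" already present; 0 new (none)
  "xxxxsyx" → 7 new (x, x, x, x, s, y, x)
Total nodes = 5 + 2 + 2 + 3 + 0 + 7 = 19

19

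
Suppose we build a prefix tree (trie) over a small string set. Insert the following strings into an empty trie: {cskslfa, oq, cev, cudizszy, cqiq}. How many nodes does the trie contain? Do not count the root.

Insert word by word; a character creates a node only if that edge doesn't already exist:
  "cskslfa" → 7 new (c, s, k, s, l, f, a)
  "oq" → 2 new (o, q)
  "cev" → prefix "c" already present; 2 new (e, v)
  "cudizszy" → prefix "c" already present; 7 new (u, d, i, z, s, z, y)
  "cqiq" → prefix "c" already present; 3 new (q, i, q)
Total nodes = 7 + 2 + 2 + 7 + 3 = 21

21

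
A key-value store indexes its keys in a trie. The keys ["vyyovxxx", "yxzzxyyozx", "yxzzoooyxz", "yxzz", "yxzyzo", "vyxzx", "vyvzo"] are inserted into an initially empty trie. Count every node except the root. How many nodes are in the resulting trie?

33

Count nodes per top-level branch (shared prefixes stored once):
  'v'-branch (vyvzo, vyxzx, vyyovxxx): 14 nodes
  'y'-branch (yxzyzo, yxzz, yxzzoooyxz, yxzzxyyozx): 19 nodes
Sum: 33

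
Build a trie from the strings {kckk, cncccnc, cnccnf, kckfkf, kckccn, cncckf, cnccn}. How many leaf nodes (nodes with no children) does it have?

6

A leaf is a node with no children — equivalently, the end of a word that is not a proper prefix of any other stored word.
Those words: "cncccnc", "cncckf", "cnccnf", "kckccn", "kckfkf", "kckk"
Leaf count: 6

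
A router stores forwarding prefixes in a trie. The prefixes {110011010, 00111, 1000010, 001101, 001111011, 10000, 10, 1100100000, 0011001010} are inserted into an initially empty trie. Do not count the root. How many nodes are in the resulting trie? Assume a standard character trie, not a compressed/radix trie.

Insert word by word; a character creates a node only if that edge doesn't already exist:
  "110011010" → 9 new (1, 1, 0, 0, 1, 1, 0, 1, 0)
  "00111" → 5 new (0, 0, 1, 1, 1)
  "1000010" → prefix "1" already present; 6 new (0, 0, 0, 0, 1, 0)
  "001101" → prefix "0011" already present; 2 new (0, 1)
  "001111011" → prefix "00111" already present; 4 new (1, 0, 1, 1)
  "10000" → prefix "10000" already present; 0 new (none)
  "10" → prefix "10" already present; 0 new (none)
  "1100100000" → prefix "11001" already present; 5 new (0, 0, 0, 0, 0)
  "0011001010" → prefix "00110" already present; 5 new (0, 1, 0, 1, 0)
Total nodes = 9 + 5 + 6 + 2 + 4 + 0 + 0 + 5 + 5 = 36

36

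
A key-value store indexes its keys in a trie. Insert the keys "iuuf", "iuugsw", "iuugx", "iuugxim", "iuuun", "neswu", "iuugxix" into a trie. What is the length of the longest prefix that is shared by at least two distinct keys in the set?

6

Equivalently: take the maximum, over all pairs, of their longest common prefix length.
e.g. "iuugxim" and "iuugxix" share the prefix "iuugxi" of length 6; no pair shares a longer one.
Longest shared-prefix length: 6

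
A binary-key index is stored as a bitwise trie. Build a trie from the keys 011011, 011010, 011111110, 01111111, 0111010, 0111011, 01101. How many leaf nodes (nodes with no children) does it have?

Leaves are exactly the stored words that no other stored word extends.
Those words: "011010", "011011", "0111010", "0111011", "011111110"
Leaf count: 5

5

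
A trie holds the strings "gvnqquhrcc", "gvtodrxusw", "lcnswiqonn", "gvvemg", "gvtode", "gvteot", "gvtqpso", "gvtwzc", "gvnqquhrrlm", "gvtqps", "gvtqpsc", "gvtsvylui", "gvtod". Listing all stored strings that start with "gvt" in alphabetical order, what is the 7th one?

gvtqpso

DFS of the "gvt" subtree visits, in order: "gvteot", "gvtod", "gvtode", "gvtodrxusw", "gvtqps", "gvtqpsc", "gvtqpso", "gvtsvylui", "gvtwzc"
Position 7: gvtqpso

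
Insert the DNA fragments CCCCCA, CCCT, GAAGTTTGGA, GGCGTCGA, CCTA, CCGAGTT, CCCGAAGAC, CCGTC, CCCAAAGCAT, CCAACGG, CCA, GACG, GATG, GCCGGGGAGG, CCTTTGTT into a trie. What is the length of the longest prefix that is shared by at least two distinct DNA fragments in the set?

Equivalently: take the maximum, over all pairs, of their longest common prefix length.
"CCA" and "CCAACGG" agree on "CCA" (3 characters) before diverging; nothing deeper is shared.
Longest shared-prefix length: 3

3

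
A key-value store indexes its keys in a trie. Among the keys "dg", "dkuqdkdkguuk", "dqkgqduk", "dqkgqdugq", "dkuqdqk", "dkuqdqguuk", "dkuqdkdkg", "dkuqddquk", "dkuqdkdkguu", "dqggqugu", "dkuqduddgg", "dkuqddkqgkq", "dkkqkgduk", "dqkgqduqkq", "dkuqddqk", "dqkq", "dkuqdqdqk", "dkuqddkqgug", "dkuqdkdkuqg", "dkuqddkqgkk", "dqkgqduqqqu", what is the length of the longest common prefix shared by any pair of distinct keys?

11

Equivalently: take the maximum, over all pairs, of their longest common prefix length.
"dkuqdkdkguu" and "dkuqdkdkguuk" agree on "dkuqdkdkguu" (11 characters) before diverging; nothing deeper is shared.
Longest shared-prefix length: 11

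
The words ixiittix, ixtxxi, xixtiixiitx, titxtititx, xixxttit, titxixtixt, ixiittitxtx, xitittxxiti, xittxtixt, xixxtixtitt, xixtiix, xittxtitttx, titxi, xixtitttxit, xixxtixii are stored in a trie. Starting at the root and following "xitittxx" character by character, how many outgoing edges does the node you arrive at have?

1

Walk "xitittxx" from the root, arriving at one node.
Characters that immediately follow "xitittxx" among the stored strings: {i}.
That node has 1 child edge.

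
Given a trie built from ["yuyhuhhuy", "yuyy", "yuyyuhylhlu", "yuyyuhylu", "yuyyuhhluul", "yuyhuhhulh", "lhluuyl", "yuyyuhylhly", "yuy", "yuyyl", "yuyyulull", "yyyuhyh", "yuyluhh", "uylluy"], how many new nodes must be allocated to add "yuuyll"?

The longest prefix of "yuuyll" already in the trie is "yu" (length 2).
Each of the 4 remaining characters creates one node.

4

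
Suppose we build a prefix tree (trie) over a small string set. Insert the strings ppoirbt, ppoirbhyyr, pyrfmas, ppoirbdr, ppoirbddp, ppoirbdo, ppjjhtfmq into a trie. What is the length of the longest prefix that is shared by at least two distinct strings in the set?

Equivalently: take the maximum, over all pairs, of their longest common prefix length.
e.g. "ppoirbddp" and "ppoirbdo" share the prefix "ppoirbd" of length 7; no pair shares a longer one.
Longest shared-prefix length: 7

7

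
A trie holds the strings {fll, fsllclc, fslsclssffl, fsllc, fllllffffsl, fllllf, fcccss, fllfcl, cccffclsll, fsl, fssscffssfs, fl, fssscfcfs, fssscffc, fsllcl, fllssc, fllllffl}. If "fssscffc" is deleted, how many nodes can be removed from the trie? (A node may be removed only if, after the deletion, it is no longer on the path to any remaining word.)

Walk "fssscffc" from the leaf back toward the root, removing each node that no remaining word uses.
The suffix "c" (1 node) is used only by "fssscffc"; the node for "fssscff" still has the child "s", so pruning stops there.
Nodes removed: 1

1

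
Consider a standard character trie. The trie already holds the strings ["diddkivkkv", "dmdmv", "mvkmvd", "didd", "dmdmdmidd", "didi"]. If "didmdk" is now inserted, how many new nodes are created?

The longest prefix of "didmdk" already in the trie is "did" (length 3).
New nodes needed: |"didmdk"| − 3 = 6 − 3 = 3.

3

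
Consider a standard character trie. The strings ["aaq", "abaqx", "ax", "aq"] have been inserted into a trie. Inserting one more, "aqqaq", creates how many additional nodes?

The longest prefix of "aqqaq" already in the trie is "aq" (length 2).
So 5 − 2 = 3 new nodes.

3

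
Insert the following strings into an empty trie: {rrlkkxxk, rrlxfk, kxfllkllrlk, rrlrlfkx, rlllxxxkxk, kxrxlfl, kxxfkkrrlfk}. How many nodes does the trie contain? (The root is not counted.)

Trace insertions, counting only characters that open a new branch:
  "rrlkkxxk" → 8 new (r, r, l, k, k, x, x, k)
  "rrlxfk" → prefix "rrl" already present; 3 new (x, f, k)
  "kxfllkllrlk" → 11 new (k, x, f, l, l, k, l, l, r, l, k)
  "rrlrlfkx" → prefix "rrl" already present; 5 new (r, l, f, k, x)
  "rlllxxxkxk" → prefix "r" already present; 9 new (l, l, l, x, x, x, k, x, k)
  "kxrxlfl" → prefix "kx" already present; 5 new (r, x, l, f, l)
  "kxxfkkrrlfk" → prefix "kx" already present; 9 new (x, f, k, k, r, r, l, f, k)
Total nodes = 8 + 3 + 11 + 5 + 9 + 5 + 9 = 50

50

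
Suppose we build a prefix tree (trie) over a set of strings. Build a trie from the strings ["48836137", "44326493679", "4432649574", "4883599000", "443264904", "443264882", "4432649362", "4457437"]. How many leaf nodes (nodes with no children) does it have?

A leaf is a node with no children — equivalently, the end of a word that is not a proper prefix of any other stored word.
Those words: "443264882", "443264904", "4432649362", "44326493679", "4432649574", "4457437", "4883599000", "48836137"
Leaf count: 8

8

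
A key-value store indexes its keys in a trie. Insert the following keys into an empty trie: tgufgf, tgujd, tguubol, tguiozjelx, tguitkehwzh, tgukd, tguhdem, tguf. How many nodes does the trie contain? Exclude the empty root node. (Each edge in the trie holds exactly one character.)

32

Trace insertions, counting only characters that open a new branch:
  "tgufgf" → 6 new (t, g, u, f, g, f)
  "tgujd" → prefix "tgu" already present; 2 new (j, d)
  "tguubol" → prefix "tgu" already present; 4 new (u, b, o, l)
  "tguiozjelx" → prefix "tgu" already present; 7 new (i, o, z, j, e, l, x)
  "tguitkehwzh" → prefix "tgui" already present; 7 new (t, k, e, h, w, z, h)
  "tgukd" → prefix "tgu" already present; 2 new (k, d)
  "tguhdem" → prefix "tgu" already present; 4 new (h, d, e, m)
  "tguf" → prefix "tguf" already present; 0 new (none)
Total nodes = 6 + 2 + 4 + 7 + 7 + 2 + 4 + 0 = 32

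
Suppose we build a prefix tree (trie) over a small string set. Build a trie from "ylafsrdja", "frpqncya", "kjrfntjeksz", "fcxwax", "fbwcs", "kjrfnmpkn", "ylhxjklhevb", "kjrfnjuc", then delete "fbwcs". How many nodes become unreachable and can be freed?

4

A node on "fbwcs"'s path can go only if nothing else ends at it or branches off below it.
The suffix "bwcs" (4 nodes) is used only by "fbwcs"; the node for "f" still has the child "r", so pruning stops there.
Nodes removed: 4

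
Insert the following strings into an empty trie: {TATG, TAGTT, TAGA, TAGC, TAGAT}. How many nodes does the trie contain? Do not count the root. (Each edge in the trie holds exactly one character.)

For each word, the new-node count is its length minus the longest prefix already in the trie:
  "TATG" → 4 new (T, A, T, G)
  "TAGTT" → prefix "TA" already present; 3 new (G, T, T)
  "TAGA" → prefix "TAG" already present; 1 new (A)
  "TAGC" → prefix "TAG" already present; 1 new (C)
  "TAGAT" → prefix "TAGA" already present; 1 new (T)
Total nodes = 4 + 3 + 1 + 1 + 1 = 10

10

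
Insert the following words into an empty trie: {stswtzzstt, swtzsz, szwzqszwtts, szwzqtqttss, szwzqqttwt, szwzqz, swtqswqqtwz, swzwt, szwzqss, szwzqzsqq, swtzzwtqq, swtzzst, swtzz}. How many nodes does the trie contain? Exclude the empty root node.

Count nodes per top-level branch (shared prefixes stored once):
  's'-branch (stswtzzstt, swtqswqqtwz, swtzsz, swtzz, swtzzst, swtzzwtqq, swzwt, szwzqqttwt, szwzqss, szwzqszwtts, szwzqtqttss, szwzqz, szwzqzsqq): 59 nodes
Sum: 59

59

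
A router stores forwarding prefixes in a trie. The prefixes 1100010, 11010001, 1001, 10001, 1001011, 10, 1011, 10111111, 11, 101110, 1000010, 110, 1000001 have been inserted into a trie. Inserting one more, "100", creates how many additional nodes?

0

"100" is already a full path in the trie; only an end-marker is added.
No new nodes are needed: 0.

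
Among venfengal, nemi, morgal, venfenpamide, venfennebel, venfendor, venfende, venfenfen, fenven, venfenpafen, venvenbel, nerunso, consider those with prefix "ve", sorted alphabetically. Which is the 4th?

venfengal

Words with prefix "ve", in lexicographic order: "venfende", "venfendor", "venfenfen", "venfengal", "venfennebel", "venfenpafen", "venfenpamide", "venvenbel"
Position 4: venfengal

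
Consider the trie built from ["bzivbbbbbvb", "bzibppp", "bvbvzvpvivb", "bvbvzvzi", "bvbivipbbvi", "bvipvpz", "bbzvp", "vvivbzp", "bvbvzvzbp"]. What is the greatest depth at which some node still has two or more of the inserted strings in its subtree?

The deepest shared node is where two words last agree before diverging.
e.g. "bvbvzvzbp" and "bvbvzvzi" share the prefix "bvbvzvz" of length 7; no pair shares a longer one.
Longest shared-prefix length: 7

7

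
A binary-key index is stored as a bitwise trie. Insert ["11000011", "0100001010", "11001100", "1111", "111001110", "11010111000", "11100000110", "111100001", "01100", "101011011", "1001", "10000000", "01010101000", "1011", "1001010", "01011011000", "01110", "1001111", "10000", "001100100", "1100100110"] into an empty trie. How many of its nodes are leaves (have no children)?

18

Leaves are exactly the stored words that no other stored word extends.
Those words: "001100100", "0100001010", "01010101000", "01011011000", "01100", "01110", "10000000", "1001010", "1001111", "101011011", "1011", "11000011", "1100100110", "11001100", "11010111000", "11100000110", "111001110", "111100001"
Leaf count: 18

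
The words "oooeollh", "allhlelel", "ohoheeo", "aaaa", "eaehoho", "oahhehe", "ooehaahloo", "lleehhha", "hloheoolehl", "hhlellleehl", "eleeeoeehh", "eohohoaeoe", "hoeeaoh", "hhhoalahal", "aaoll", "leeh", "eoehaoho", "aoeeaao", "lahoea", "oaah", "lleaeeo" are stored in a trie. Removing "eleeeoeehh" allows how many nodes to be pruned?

9

Walk "eleeeoeehh" from the leaf back toward the root, removing each node that no remaining word uses.
The suffix "leeeoeehh" (9 nodes) is used only by "eleeeoeehh"; the node for "e" still has the child "a", so pruning stops there.
Nodes removed: 9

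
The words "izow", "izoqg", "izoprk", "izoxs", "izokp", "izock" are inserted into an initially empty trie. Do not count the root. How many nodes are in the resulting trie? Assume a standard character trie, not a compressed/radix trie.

15

Insert word by word; a character creates a node only if that edge doesn't already exist:
  "izow" → 4 new (i, z, o, w)
  "izoqg" → prefix "izo" already present; 2 new (q, g)
  "izoprk" → prefix "izo" already present; 3 new (p, r, k)
  "izoxs" → prefix "izo" already present; 2 new (x, s)
  "izokp" → prefix "izo" already present; 2 new (k, p)
  "izock" → prefix "izo" already present; 2 new (c, k)
Total nodes = 4 + 2 + 3 + 2 + 2 + 2 = 15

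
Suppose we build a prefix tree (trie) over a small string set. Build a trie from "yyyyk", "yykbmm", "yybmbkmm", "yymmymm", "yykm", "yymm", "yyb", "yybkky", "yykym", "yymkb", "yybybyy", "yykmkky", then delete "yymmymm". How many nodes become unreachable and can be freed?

3

Walk "yymmymm" from the leaf back toward the root, removing each node that no remaining word uses.
The suffix "ymm" (3 nodes) is used only by "yymmymm"; "yymm" is itself a stored word, so pruning stops there.
Nodes removed: 3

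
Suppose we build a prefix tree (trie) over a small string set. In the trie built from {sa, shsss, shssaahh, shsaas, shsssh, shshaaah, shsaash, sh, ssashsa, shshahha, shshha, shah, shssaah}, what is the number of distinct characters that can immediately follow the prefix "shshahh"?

Follow the path "shshahh" to its node, then look at its outgoing edges.
Distinct next characters after "shshahh": a.
That node has 1 child edge.

1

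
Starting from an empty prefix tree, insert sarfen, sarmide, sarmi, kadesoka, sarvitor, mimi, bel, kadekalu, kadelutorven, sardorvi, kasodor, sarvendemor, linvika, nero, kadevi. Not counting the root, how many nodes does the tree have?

72

Insert word by word; a character creates a node only if that edge doesn't already exist:
  "sarfen" → 6 new (s, a, r, f, e, n)
  "sarmide" → prefix "sar" already present; 4 new (m, i, d, e)
  "sarmi" → prefix "sarmi" already present; 0 new (none)
  "kadesoka" → 8 new (k, a, d, e, s, o, k, a)
  "sarvitor" → prefix "sar" already present; 5 new (v, i, t, o, r)
  "mimi" → 4 new (m, i, m, i)
  "bel" → 3 new (b, e, l)
  "kadekalu" → prefix "kade" already present; 4 new (k, a, l, u)
  "kadelutorven" → prefix "kade" already present; 8 new (l, u, t, o, r, v, e, n)
  "sardorvi" → prefix "sar" already present; 5 new (d, o, r, v, i)
  "kasodor" → prefix "ka" already present; 5 new (s, o, d, o, r)
  "sarvendemor" → prefix "sarv" already present; 7 new (e, n, d, e, m, o, r)
  "linvika" → 7 new (l, i, n, v, i, k, a)
  "nero" → 4 new (n, e, r, o)
  "kadevi" → prefix "kade" already present; 2 new (v, i)
Total nodes = 6 + 4 + 0 + 8 + 5 + 4 + 3 + 4 + 8 + 5 + 5 + 7 + 7 + 4 + 2 = 72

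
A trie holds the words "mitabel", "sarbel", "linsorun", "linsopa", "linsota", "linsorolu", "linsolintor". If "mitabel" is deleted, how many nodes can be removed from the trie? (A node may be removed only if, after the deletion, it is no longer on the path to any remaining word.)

After clearing the end-marker at "mitabel", prune upward until reaching a node still needed by another word.
No other word shares any prefix with "mitabel", so all 7 of its nodes go.
Nodes removed: 7

7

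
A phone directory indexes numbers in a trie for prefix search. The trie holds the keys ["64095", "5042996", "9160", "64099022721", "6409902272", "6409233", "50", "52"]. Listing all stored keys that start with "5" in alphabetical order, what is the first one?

DFS of the "5" subtree visits, in order: "50", "5042996", "52"
The 1st is 50.

50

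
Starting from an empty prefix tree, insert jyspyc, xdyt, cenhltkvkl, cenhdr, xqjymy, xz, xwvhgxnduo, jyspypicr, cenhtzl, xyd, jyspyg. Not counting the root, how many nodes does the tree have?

Count nodes per top-level branch (shared prefixes stored once):
  'c'-branch (cenhdr, cenhltkvkl, cenhtzl): 15 nodes
  'j'-branch (jyspyc, jyspyg, jyspypicr): 11 nodes
  'x'-branch (xdyt, xqjymy, xwvhgxnduo, xyd, xz): 21 nodes
Sum: 47

47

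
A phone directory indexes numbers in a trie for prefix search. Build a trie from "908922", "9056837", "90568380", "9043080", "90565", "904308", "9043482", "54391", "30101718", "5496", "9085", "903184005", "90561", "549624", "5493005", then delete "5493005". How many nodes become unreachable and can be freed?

4

A node on "5493005"'s path can go only if nothing else ends at it or branches off below it.
The suffix "3005" (4 nodes) is used only by "5493005"; the node for "549" still has the child "6", so pruning stops there.
Nodes removed: 4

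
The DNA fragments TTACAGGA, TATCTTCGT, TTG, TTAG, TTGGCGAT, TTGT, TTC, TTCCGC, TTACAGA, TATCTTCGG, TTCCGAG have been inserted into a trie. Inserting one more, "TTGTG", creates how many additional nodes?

1

"TTGT" is already a path in the trie; the remaining "G" must be added.
So 5 − 4 = 1 new nodes.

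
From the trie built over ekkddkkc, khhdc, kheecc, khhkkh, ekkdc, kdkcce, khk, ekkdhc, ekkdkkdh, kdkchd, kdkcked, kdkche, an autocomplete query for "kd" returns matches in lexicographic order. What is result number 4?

kdkcked

Filter for "kd…" and sort: "kdkcce", "kdkchd", "kdkche", "kdkcked"
The 4th is kdkcked.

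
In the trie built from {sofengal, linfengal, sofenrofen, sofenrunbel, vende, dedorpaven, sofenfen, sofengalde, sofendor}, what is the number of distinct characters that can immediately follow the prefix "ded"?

1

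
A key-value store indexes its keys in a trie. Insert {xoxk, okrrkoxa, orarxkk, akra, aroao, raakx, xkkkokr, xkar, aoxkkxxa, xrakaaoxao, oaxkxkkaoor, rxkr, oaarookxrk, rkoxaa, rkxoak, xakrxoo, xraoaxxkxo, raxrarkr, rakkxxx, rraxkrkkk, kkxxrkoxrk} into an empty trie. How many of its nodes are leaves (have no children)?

Leaves are exactly the stored words that no other stored word extends.
Those words: "akra", "aoxkkxxa", "aroao", "kkxxrkoxrk", "oaarookxrk", "oaxkxkkaoor", "okrrkoxa", "orarxkk", "raakx", "rakkxxx", "raxrarkr", "rkoxaa", "rkxoak", "rraxkrkkk", "rxkr", "xakrxoo", "xkar", "xkkkokr", "xoxk", "xrakaaoxao", "xraoaxxkxo"
Leaf count: 21

21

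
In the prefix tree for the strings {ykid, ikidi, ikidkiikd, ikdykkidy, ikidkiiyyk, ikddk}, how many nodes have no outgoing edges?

A leaf is a node with no children — equivalently, the end of a word that is not a proper prefix of any other stored word.
Those words: "ikddk", "ikdykkidy", "ikidi", "ikidkiikd", "ikidkiiyyk", "ykid"
Leaf count: 6

6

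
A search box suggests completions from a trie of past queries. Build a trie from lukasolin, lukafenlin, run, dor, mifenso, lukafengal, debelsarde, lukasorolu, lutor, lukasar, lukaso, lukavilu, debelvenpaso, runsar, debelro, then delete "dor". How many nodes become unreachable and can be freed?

After clearing the end-marker at "dor", prune upward until reaching a node still needed by another word.
The suffix "or" (2 nodes) is used only by "dor"; the node for "d" still has the child "e", so pruning stops there.
Nodes removed: 2

2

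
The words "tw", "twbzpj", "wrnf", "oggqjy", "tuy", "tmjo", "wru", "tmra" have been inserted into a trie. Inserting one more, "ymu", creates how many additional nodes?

Nothing in the trie begins with "y"; the whole of "ymu" is new.
3 − 0 = 3 new nodes.

3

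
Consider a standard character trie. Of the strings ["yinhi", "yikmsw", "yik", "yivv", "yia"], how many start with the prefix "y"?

5

Walk to "y"; the words in its subtree are exactly those with that prefix.
Matches: "yia", "yik", "yikmsw", "yinhi", "yivv"
Count: 5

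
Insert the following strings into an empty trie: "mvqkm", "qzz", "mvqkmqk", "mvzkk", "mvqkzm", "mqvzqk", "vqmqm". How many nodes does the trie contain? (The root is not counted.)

25

For each word, the new-node count is its length minus the longest prefix already in the trie:
  "mvqkm" → 5 new (m, v, q, k, m)
  "qzz" → 3 new (q, z, z)
  "mvqkmqk" → prefix "mvqkm" already present; 2 new (q, k)
  "mvzkk" → prefix "mv" already present; 3 new (z, k, k)
  "mvqkzm" → prefix "mvqk" already present; 2 new (z, m)
  "mqvzqk" → prefix "m" already present; 5 new (q, v, z, q, k)
  "vqmqm" → 5 new (v, q, m, q, m)
Total nodes = 5 + 3 + 2 + 3 + 2 + 5 + 5 = 25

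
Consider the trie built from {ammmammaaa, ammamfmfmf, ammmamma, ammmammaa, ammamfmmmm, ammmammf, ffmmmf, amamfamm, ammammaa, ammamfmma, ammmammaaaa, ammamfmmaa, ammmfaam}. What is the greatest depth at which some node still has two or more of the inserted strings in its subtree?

10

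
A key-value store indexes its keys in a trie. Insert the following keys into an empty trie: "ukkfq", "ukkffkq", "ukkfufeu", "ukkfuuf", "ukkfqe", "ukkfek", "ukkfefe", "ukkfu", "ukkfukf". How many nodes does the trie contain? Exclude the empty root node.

21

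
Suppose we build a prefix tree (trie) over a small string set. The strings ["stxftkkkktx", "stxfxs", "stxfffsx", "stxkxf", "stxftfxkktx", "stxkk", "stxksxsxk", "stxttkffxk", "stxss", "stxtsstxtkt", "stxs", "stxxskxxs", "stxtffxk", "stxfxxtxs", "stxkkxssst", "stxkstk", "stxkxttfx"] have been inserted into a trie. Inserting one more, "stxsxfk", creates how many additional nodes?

3

"stxs" is already a path in the trie; the remaining "xfk" must be added.
So 7 − 4 = 3 new nodes.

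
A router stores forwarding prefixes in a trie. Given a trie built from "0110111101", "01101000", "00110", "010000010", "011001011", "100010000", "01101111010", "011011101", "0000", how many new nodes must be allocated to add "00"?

0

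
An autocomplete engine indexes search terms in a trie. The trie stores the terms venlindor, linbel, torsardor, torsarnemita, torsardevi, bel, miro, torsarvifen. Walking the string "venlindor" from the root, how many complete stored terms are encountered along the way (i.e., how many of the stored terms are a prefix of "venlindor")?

Check each prefix of "venlindor" against the stored set — each match is an end-marker on the path.
Prefixes of the query that are stored words: "venlindor"
Count: 1

1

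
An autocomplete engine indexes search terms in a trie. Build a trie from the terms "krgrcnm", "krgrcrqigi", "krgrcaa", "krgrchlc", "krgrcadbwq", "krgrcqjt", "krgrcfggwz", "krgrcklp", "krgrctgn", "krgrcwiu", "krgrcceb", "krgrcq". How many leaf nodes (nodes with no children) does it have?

A leaf is a node with no children — equivalently, the end of a word that is not a proper prefix of any other stored word.
Those words: "krgrcaa", "krgrcadbwq", "krgrcceb", "krgrcfggwz", "krgrchlc", "krgrcklp", "krgrcnm", "krgrcqjt", "krgrcrqigi", "krgrctgn", "krgrcwiu"
Leaf count: 11

11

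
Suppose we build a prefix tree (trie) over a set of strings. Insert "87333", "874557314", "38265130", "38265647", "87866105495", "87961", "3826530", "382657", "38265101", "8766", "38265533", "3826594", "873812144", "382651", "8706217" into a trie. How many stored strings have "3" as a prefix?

8

Traverse to the node for "3", then collect every word in that subtree.
Matches: "382651", "38265101", "38265130", "3826530", "38265533", "38265647", "382657", "3826594"
Count: 8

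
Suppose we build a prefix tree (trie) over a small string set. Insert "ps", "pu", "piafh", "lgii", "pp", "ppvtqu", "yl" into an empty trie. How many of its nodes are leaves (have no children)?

6

Leaves are exactly the stored words that no other stored word extends.
Those words: "lgii", "piafh", "ppvtqu", "ps", "pu", "yl"
Leaf count: 6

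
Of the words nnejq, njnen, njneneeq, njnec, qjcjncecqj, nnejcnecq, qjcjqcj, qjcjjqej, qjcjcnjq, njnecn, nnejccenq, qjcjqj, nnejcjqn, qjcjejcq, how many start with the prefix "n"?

8

Walk to "n"; the words in its subtree are exactly those with that prefix.
Words under "n": njnec, njnecn, njnen, njneneeq, nnejccenq, nnejcjqn, nnejcnecq, nnejq
Count: 8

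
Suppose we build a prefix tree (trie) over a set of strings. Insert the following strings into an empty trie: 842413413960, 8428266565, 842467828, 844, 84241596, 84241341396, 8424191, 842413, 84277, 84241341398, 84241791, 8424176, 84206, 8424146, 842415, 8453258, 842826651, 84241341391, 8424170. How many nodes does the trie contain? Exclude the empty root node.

Count nodes per top-level branch (shared prefixes stored once):
  '8'-branch (84206, 842413, 84241341391, 84241341396, 842413413960, 84241341398, 8424146, 842415, 84241596, 8424170, 8424176, 84241791, 8424191, 842467828, 84277, 842826651, 8428266565, 844, 8453258): 49 nodes
Sum: 49

49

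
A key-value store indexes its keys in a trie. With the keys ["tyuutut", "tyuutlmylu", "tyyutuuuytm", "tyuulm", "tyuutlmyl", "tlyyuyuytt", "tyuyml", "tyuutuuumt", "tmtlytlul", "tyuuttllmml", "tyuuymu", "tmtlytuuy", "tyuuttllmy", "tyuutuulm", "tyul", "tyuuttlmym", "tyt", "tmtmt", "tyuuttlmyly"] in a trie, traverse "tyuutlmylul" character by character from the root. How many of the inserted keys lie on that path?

2

Traverse "tyuutlmylul" character by character; count nodes along the way that are marked as word ends.
Prefixes of the query that are stored words: "tyuutlmyl", "tyuutlmylu"
Count: 2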